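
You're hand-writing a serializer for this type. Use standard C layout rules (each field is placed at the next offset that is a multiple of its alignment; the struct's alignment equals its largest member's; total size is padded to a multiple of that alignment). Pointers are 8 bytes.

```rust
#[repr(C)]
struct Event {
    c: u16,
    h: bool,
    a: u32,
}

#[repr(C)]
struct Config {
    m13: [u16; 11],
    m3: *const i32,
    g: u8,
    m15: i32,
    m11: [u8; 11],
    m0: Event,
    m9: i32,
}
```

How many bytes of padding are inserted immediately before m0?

Event: 0..2  c  (2B, 2-aligned); 2..3  h  (1B, 1-aligned); 3..4  -- padding (1B); 4..8  a  (4B, 4-aligned); sizeof = 8, alignof = 4
0..22  m13  (22B, 2-aligned)
22..24  -- padding (2B)
24..32  m3  (8B, 8-aligned)
32..33  g  (1B, 1-aligned)
33..36  -- padding (3B)
36..40  m15  (4B, 4-aligned)
40..51  m11  (11B, 1-aligned)
51..52  -- padding (1B)
52..60  m0  (8B, 4-aligned)

1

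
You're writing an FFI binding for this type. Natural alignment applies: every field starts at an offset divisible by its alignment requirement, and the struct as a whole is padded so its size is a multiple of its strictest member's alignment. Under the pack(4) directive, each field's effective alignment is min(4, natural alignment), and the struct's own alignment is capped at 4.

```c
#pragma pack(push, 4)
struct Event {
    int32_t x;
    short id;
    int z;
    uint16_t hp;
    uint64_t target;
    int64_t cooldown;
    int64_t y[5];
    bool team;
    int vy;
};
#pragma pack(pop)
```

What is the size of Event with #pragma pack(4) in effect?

80

0..4  x  (4B, 4-aligned)
4..6  id  (2B, 2-aligned)
6..8  -- padding (2B)
8..12  z  (4B, 4-aligned)
12..14  hp  (2B, 2-aligned)
14..16  -- padding (2B)
16..24  target  (8B, 4-aligned)
24..32  cooldown  (8B, 4-aligned)
32..72  y  (40B, 4-aligned)
72..73  team  (1B, 1-aligned)
73..76  -- padding (3B)
76..80  vy  (4B, 4-aligned)
sizeof = 80, alignof = 4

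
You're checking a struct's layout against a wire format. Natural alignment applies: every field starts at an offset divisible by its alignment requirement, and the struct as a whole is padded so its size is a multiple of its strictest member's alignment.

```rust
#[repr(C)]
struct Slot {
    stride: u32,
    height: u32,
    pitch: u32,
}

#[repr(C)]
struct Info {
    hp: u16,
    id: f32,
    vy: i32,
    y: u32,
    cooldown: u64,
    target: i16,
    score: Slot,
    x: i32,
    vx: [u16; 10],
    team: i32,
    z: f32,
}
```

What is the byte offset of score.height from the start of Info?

32

Slot: stride at 0 (size 4, align 4) → ends 4; height at 4 (size 4, align 4) → ends 8; pitch at 8 (size 4, align 4) → ends 12; total 12 bytes, alignment 4
hp at 0 (size 2, align 2) → ends 2
pad 2 to align 4 for id
id at 4 (size 4, align 4) → ends 8
vy at 8 (size 4, align 4) → ends 12
y at 12 (size 4, align 4) → ends 16
cooldown at 16 (size 8, align 8) → ends 24
target at 24 (size 2, align 2) → ends 26
pad 2 to align 4 for score
score at 28 (size 12, align 4) → ends 40
within Slot: height at 4
28 + 4 = 32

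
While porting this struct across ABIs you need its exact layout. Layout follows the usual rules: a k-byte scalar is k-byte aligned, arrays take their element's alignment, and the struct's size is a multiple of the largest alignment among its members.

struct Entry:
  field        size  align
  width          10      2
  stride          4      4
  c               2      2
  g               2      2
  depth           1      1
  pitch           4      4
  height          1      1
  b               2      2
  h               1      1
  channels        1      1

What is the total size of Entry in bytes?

36

@0: width [10B, align 2] → 10
+2 pad (align 4)
@12: stride [4B, align 4] → 16
@16: c [2B, align 2] → 18
@18: g [2B, align 2] → 20
@20: depth [1B, align 1] → 21
+3 pad (align 4)
@24: pitch [4B, align 4] → 28
@28: height [1B, align 1] → 29
+1 pad (align 2)
@30: b [2B, align 2] → 32
@32: h [1B, align 1] → 33
@33: channels [1B, align 1] → 34
+2 tail pad (align 4)
size 36, align 4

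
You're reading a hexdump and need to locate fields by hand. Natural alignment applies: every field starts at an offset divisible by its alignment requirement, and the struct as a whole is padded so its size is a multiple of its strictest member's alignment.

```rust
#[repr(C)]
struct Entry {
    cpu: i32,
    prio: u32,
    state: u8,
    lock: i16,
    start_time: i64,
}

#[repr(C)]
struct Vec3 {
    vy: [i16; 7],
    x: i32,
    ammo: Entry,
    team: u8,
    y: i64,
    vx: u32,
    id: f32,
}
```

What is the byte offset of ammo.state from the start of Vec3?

32

Entry: @0: cpu [4B, align 4] → 4; @4: prio [4B, align 4] → 8; @8: state [1B, align 1] → 9; +1 pad (align 2); @10: lock [2B, align 2] → 12; +4 pad (align 8); @16: start_time [8B, align 8] → 24; size 24, align 8
@0: vy [14B, align 2] → 14
+2 pad (align 4)
@16: x [4B, align 4] → 20
+4 pad (align 8)
@24: ammo [24B, align 8] → 48
within Entry: state at 8
24 + 8 = 32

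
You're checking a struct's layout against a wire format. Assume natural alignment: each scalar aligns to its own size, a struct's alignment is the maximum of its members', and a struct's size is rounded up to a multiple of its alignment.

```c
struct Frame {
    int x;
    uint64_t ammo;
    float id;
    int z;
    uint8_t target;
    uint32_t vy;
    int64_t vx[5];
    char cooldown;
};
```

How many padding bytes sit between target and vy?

0..4  x  (4B, 4-aligned)
4..8  -- padding (4B)
8..16  ammo  (8B, 8-aligned)
16..20  id  (4B, 4-aligned)
20..24  z  (4B, 4-aligned)
24..25  target  (1B, 1-aligned)
25..28  -- padding (3B)
28..32  vy  (4B, 4-aligned)

3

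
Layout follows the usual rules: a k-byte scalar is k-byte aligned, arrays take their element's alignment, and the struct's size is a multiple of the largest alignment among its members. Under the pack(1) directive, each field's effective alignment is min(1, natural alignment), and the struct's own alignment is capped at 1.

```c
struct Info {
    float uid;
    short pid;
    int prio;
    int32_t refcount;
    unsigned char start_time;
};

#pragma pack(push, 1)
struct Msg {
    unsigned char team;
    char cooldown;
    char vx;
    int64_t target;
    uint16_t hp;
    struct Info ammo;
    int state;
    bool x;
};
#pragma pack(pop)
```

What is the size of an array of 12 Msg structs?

456

Info: @0: uid [4B, align 4] → 4; @4: pid [2B, align 2] → 6; +2 pad (align 4); @8: prio [4B, align 4] → 12; @12: refcount [4B, align 4] → 16; @16: start_time [1B, align 1] → 17; +3 tail pad (align 4); size 20, align 4
@0: team [1B, align 1] → 1
@1: cooldown [1B, align 1] → 2
@2: vx [1B, align 1] → 3
@3: target [8B, align 1] → 11
@11: hp [2B, align 1] → 13
@13: ammo [20B, align 1] → 33
@33: state [4B, align 1] → 37
@37: x [1B, align 1] → 38
size 38, align 1
array of 12: 12 × 38 = 456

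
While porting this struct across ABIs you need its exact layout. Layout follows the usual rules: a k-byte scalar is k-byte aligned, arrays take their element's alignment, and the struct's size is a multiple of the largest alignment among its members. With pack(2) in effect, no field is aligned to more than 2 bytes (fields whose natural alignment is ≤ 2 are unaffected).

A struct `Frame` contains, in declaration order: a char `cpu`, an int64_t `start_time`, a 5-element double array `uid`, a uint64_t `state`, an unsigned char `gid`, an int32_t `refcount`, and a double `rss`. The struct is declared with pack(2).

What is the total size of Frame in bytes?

72

@0: cpu [1B, align 1] → 1
+1 pad (align 2)
@2: start_time [8B, align 2] → 10
@10: uid [40B, align 2] → 50
@50: state [8B, align 2] → 58
@58: gid [1B, align 1] → 59
+1 pad (align 2)
@60: refcount [4B, align 2] → 64
@64: rss [8B, align 2] → 72
size 72, align 2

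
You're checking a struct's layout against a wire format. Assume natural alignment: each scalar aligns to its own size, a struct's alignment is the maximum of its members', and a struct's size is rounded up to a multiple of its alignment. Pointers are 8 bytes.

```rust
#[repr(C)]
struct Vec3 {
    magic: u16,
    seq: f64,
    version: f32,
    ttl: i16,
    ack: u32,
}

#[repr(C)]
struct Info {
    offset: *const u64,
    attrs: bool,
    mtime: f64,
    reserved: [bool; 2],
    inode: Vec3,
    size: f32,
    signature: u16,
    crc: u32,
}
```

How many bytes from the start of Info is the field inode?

32

Vec3: magic at 0 (size 2, align 2) → ends 2; pad 6 to align 8 for seq; seq at 8 (size 8, align 8) → ends 16; version at 16 (size 4, align 4) → ends 20; ttl at 20 (size 2, align 2) → ends 22; pad 2 to align 4 for ack; ack at 24 (size 4, align 4) → ends 28; tail pad 4 to reach multiple of 8; total 32 bytes, alignment 8
offset at 0 (size 8, align 8) → ends 8
attrs at 8 (size 1, align 1) → ends 9
pad 7 to align 8 for mtime
mtime at 16 (size 8, align 8) → ends 24
reserved at 24 (size 2, align 1) → ends 26
pad 6 to align 8 for inode
inode at 32 (size 32, align 8) → ends 64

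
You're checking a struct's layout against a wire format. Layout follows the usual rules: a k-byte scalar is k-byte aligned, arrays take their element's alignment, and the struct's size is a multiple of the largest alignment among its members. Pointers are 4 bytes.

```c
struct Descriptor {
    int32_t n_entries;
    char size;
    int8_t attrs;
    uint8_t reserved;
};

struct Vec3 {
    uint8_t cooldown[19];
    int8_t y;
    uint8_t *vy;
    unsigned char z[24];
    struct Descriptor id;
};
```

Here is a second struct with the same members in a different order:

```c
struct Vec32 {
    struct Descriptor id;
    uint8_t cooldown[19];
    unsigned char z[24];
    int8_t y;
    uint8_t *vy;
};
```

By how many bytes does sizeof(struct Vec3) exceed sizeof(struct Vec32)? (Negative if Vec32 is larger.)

Descriptor: n_entries at 0 (size 4, align 4) → ends 4; size at 4 (size 1, align 1) → ends 5; attrs at 5 (size 1, align 1) → ends 6; reserved at 6 (size 1, align 1) → ends 7; tail pad 1 to reach multiple of 4; total 8 bytes, alignment 4
cooldown at 0 (size 19, align 1) → ends 19
y at 19 (size 1, align 1) → ends 20
vy at 20 (size 4, align 4) → ends 24
z at 24 (size 24, align 1) → ends 48
id at 48 (size 8, align 4) → ends 56
total 56 bytes, alignment 4
— Vec32 —
id at 0 (size 8, align 4) → ends 8
cooldown at 8 (size 19, align 1) → ends 27
z at 27 (size 24, align 1) → ends 51
y at 51 (size 1, align 1) → ends 52
vy at 52 (size 4, align 4) → ends 56
total 56 bytes, alignment 4
56 − 56 = 0

0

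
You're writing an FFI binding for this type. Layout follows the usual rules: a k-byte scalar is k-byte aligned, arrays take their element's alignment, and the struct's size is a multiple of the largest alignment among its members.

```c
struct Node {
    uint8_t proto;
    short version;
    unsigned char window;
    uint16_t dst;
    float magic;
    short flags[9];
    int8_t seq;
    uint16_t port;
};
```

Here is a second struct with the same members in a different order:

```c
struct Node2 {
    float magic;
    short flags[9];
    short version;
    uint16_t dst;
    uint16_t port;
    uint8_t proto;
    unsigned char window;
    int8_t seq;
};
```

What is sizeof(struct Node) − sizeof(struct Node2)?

0..1  proto  (1B, 1-aligned)
1..2  -- padding (1B)
2..4  version  (2B, 2-aligned)
4..5  window  (1B, 1-aligned)
5..6  -- padding (1B)
6..8  dst  (2B, 2-aligned)
8..12  magic  (4B, 4-aligned)
12..30  flags  (18B, 2-aligned)
30..31  seq  (1B, 1-aligned)
31..32  -- padding (1B)
32..34  port  (2B, 2-aligned)
34..36  -- tail padding (2B)
sizeof = 36, alignof = 4
— Node2 —
0..4  magic  (4B, 4-aligned)
4..22  flags  (18B, 2-aligned)
22..24  version  (2B, 2-aligned)
24..26  dst  (2B, 2-aligned)
26..28  port  (2B, 2-aligned)
28..29  proto  (1B, 1-aligned)
29..30  window  (1B, 1-aligned)
30..31  seq  (1B, 1-aligned)
31..32  -- tail padding (1B)
sizeof = 32, alignof = 4
36 − 32 = 4

4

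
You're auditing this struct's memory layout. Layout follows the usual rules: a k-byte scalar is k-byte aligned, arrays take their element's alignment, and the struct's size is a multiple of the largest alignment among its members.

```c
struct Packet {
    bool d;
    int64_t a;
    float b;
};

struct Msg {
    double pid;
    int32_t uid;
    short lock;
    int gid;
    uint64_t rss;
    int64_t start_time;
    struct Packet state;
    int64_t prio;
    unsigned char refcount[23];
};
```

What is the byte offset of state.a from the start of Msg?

Packet: 0..1  d  (1B, 1-aligned); 1..8  -- padding (7B); 8..16  a  (8B, 8-aligned); 16..20  b  (4B, 4-aligned); 20..24  -- tail padding (4B); sizeof = 24, alignof = 8
0..8  pid  (8B, 8-aligned)
8..12  uid  (4B, 4-aligned)
12..14  lock  (2B, 2-aligned)
14..16  -- padding (2B)
16..20  gid  (4B, 4-aligned)
20..24  -- padding (4B)
24..32  rss  (8B, 8-aligned)
32..40  start_time  (8B, 8-aligned)
40..64  state  (24B, 8-aligned)
within Packet: a at 8
40 + 8 = 48

48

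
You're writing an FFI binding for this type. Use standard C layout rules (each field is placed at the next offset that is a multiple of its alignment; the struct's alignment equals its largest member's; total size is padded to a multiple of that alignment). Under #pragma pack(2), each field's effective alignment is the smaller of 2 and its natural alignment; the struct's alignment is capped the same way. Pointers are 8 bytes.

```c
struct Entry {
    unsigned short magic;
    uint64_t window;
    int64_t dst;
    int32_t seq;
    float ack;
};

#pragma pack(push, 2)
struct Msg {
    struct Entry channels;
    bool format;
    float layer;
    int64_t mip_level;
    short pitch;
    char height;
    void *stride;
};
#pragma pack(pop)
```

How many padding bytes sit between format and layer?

1

Entry: magic at 0 (size 2, align 2) → ends 2; pad 6 to align 8 for window; window at 8 (size 8, align 8) → ends 16; dst at 16 (size 8, align 8) → ends 24; seq at 24 (size 4, align 4) → ends 28; ack at 28 (size 4, align 4) → ends 32; total 32 bytes, alignment 8
channels at 0 (size 32, align 2) → ends 32
format at 32 (size 1, align 1) → ends 33
pad 1 to align 2 for layer
layer at 34 (size 4, align 2) → ends 38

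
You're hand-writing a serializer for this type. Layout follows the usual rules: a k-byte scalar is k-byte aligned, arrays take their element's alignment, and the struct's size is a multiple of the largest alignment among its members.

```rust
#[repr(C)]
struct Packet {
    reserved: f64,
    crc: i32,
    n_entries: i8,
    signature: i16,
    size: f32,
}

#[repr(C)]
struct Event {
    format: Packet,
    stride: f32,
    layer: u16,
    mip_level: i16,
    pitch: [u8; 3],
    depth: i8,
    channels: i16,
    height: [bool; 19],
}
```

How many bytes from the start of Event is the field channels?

36

Packet: reserved at 0 (size 8, align 8) → ends 8; crc at 8 (size 4, align 4) → ends 12; n_entries at 12 (size 1, align 1) → ends 13; pad 1 to align 2 for signature; signature at 14 (size 2, align 2) → ends 16; size at 16 (size 4, align 4) → ends 20; tail pad 4 to reach multiple of 8; total 24 bytes, alignment 8
format at 0 (size 24, align 8) → ends 24
stride at 24 (size 4, align 4) → ends 28
layer at 28 (size 2, align 2) → ends 30
mip_level at 30 (size 2, align 2) → ends 32
pitch at 32 (size 3, align 1) → ends 35
depth at 35 (size 1, align 1) → ends 36
channels at 36 (size 2, align 2) → ends 38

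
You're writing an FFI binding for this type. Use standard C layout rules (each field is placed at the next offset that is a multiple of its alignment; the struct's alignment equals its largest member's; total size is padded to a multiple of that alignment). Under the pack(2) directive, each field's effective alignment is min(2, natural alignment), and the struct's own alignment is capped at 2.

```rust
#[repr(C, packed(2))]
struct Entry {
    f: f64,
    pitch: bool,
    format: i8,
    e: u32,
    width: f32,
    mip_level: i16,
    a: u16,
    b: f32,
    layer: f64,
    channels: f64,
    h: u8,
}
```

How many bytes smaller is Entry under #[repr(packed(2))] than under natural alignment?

12

natural layout:
  f at 0 (size 8, align 8) → ends 8
  pitch at 8 (size 1, align 1) → ends 9
  format at 9 (size 1, align 1) → ends 10
  pad 2 to align 4 for e
  e at 12 (size 4, align 4) → ends 16
  width at 16 (size 4, align 4) → ends 20
  mip_level at 20 (size 2, align 2) → ends 22
  a at 22 (size 2, align 2) → ends 24
  b at 24 (size 4, align 4) → ends 28
  pad 4 to align 8 for layer
  layer at 32 (size 8, align 8) → ends 40
  channels at 40 (size 8, align 8) → ends 48
  h at 48 (size 1, align 1) → ends 49
  tail pad 7 to reach multiple of 8
  total 56 bytes, alignment 8
packed(2) layout:
  f at 0 (size 8, align 2) → ends 8
  pitch at 8 (size 1, align 1) → ends 9
  format at 9 (size 1, align 1) → ends 10
  e at 10 (size 4, align 2) → ends 14
  width at 14 (size 4, align 2) → ends 18
  mip_level at 18 (size 2, align 2) → ends 20
  a at 20 (size 2, align 2) → ends 22
  b at 22 (size 4, align 2) → ends 26
  layer at 26 (size 8, align 2) → ends 34
  channels at 34 (size 8, align 2) → ends 42
  h at 42 (size 1, align 1) → ends 43
  tail pad 1 to reach multiple of 2
  total 44 bytes, alignment 2
56 − 44 = 12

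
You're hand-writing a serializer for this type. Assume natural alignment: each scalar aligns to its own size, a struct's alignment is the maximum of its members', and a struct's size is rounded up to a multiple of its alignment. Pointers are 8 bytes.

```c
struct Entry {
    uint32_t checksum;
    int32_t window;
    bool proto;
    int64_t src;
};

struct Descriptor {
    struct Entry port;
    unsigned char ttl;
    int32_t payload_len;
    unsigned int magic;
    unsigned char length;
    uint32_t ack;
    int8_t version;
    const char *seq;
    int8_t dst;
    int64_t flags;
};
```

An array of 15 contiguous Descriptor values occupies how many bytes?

1080

Entry: checksum at 0 (size 4, align 4) → ends 4; window at 4 (size 4, align 4) → ends 8; proto at 8 (size 1, align 1) → ends 9; pad 7 to align 8 for src; src at 16 (size 8, align 8) → ends 24; total 24 bytes, alignment 8
port at 0 (size 24, align 8) → ends 24
ttl at 24 (size 1, align 1) → ends 25
pad 3 to align 4 for payload_len
payload_len at 28 (size 4, align 4) → ends 32
magic at 32 (size 4, align 4) → ends 36
length at 36 (size 1, align 1) → ends 37
pad 3 to align 4 for ack
ack at 40 (size 4, align 4) → ends 44
version at 44 (size 1, align 1) → ends 45
pad 3 to align 8 for seq
seq at 48 (size 8, align 8) → ends 56
dst at 56 (size 1, align 1) → ends 57
pad 7 to align 8 for flags
flags at 64 (size 8, align 8) → ends 72
total 72 bytes, alignment 8
array of 15: 15 × 72 = 1080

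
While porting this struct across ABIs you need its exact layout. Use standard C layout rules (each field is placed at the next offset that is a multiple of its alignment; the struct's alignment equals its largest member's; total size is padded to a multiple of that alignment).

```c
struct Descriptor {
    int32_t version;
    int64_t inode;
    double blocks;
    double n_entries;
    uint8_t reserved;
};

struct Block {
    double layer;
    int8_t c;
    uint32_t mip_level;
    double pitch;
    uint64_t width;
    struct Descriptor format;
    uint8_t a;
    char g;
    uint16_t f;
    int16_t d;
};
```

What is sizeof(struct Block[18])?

1440

Descriptor: @0: version [4B, align 4] → 4; +4 pad (align 8); @8: inode [8B, align 8] → 16; @16: blocks [8B, align 8] → 24; @24: n_entries [8B, align 8] → 32; @32: reserved [1B, align 1] → 33; +7 tail pad (align 8); size 40, align 8
@0: layer [8B, align 8] → 8
@8: c [1B, align 1] → 9
+3 pad (align 4)
@12: mip_level [4B, align 4] → 16
@16: pitch [8B, align 8] → 24
@24: width [8B, align 8] → 32
@32: format [40B, align 8] → 72
@72: a [1B, align 1] → 73
@73: g [1B, align 1] → 74
@74: f [2B, align 2] → 76
@76: d [2B, align 2] → 78
+2 tail pad (align 8)
size 80, align 8
array of 18: 18 × 80 = 1440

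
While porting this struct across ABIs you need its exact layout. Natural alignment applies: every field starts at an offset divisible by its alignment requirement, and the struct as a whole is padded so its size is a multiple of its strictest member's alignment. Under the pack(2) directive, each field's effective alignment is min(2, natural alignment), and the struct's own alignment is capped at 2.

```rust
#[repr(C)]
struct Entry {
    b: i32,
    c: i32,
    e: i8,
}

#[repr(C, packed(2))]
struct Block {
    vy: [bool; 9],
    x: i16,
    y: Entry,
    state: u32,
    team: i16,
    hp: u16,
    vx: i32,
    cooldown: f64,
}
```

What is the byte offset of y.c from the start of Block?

16

Entry: 0..4  b  (4B, 4-aligned); 4..8  c  (4B, 4-aligned); 8..9  e  (1B, 1-aligned); 9..12  -- tail padding (3B); sizeof = 12, alignof = 4
0..9  vy  (9B, 1-aligned)
9..10  -- padding (1B)
10..12  x  (2B, 2-aligned)
12..24  y  (12B, 2-aligned)
within Entry: c at 4
12 + 4 = 16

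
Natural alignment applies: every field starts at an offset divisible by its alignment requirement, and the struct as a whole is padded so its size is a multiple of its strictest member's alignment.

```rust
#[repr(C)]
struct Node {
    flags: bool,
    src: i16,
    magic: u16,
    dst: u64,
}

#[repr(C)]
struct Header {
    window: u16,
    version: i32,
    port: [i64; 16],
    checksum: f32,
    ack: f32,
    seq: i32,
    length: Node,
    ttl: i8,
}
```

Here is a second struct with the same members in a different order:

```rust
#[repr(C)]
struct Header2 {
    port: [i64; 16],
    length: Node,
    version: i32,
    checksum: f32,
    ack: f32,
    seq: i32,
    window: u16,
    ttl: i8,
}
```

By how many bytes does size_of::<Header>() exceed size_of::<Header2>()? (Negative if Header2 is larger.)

8

Node: 0..1  flags  (1B, 1-aligned); 1..2  -- padding (1B); 2..4  src  (2B, 2-aligned); 4..6  magic  (2B, 2-aligned); 6..8  -- padding (2B); 8..16  dst  (8B, 8-aligned); sizeof = 16, alignof = 8
0..2  window  (2B, 2-aligned)
2..4  -- padding (2B)
4..8  version  (4B, 4-aligned)
8..136  port  (128B, 8-aligned)
136..140  checksum  (4B, 4-aligned)
140..144  ack  (4B, 4-aligned)
144..148  seq  (4B, 4-aligned)
148..152  -- padding (4B)
152..168  length  (16B, 8-aligned)
168..169  ttl  (1B, 1-aligned)
169..176  -- tail padding (7B)
sizeof = 176, alignof = 8
— Header2 —
0..128  port  (128B, 8-aligned)
128..144  length  (16B, 8-aligned)
144..148  version  (4B, 4-aligned)
148..152  checksum  (4B, 4-aligned)
152..156  ack  (4B, 4-aligned)
156..160  seq  (4B, 4-aligned)
160..162  window  (2B, 2-aligned)
162..163  ttl  (1B, 1-aligned)
163..168  -- tail padding (5B)
sizeof = 168, alignof = 8
176 − 168 = 8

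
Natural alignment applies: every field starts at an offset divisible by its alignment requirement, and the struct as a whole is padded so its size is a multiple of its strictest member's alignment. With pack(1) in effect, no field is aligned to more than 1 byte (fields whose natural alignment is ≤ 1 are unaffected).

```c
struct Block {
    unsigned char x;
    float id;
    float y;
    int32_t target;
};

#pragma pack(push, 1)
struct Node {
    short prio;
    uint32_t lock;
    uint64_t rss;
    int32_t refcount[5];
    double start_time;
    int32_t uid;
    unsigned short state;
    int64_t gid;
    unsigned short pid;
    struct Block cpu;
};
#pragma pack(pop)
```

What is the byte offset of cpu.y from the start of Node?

Block: x at 0 (size 1, align 1) → ends 1; pad 3 to align 4 for id; id at 4 (size 4, align 4) → ends 8; y at 8 (size 4, align 4) → ends 12; target at 12 (size 4, align 4) → ends 16; total 16 bytes, alignment 4
prio at 0 (size 2, align 1) → ends 2
lock at 2 (size 4, align 1) → ends 6
rss at 6 (size 8, align 1) → ends 14
refcount at 14 (size 20, align 1) → ends 34
start_time at 34 (size 8, align 1) → ends 42
uid at 42 (size 4, align 1) → ends 46
state at 46 (size 2, align 1) → ends 48
gid at 48 (size 8, align 1) → ends 56
pid at 56 (size 2, align 1) → ends 58
cpu at 58 (size 16, align 1) → ends 74
within Block: y at 8
58 + 8 = 66

66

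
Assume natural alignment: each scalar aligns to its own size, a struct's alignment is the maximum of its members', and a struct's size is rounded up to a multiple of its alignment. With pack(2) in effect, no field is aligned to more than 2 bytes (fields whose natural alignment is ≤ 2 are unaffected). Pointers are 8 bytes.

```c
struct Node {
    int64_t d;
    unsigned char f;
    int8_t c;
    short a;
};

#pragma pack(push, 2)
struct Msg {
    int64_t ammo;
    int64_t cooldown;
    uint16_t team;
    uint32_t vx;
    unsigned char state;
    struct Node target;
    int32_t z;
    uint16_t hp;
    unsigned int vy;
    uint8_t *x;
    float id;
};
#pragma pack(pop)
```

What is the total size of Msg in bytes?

Node: d at 0 (size 8, align 8) → ends 8; f at 8 (size 1, align 1) → ends 9; c at 9 (size 1, align 1) → ends 10; a at 10 (size 2, align 2) → ends 12; tail pad 4 to reach multiple of 8; total 16 bytes, alignment 8
ammo at 0 (size 8, align 2) → ends 8
cooldown at 8 (size 8, align 2) → ends 16
team at 16 (size 2, align 2) → ends 18
vx at 18 (size 4, align 2) → ends 22
state at 22 (size 1, align 1) → ends 23
pad 1 to align 2 for target
target at 24 (size 16, align 2) → ends 40
z at 40 (size 4, align 2) → ends 44
hp at 44 (size 2, align 2) → ends 46
vy at 46 (size 4, align 2) → ends 50
x at 50 (size 8, align 2) → ends 58
id at 58 (size 4, align 2) → ends 62
total 62 bytes, alignment 2

62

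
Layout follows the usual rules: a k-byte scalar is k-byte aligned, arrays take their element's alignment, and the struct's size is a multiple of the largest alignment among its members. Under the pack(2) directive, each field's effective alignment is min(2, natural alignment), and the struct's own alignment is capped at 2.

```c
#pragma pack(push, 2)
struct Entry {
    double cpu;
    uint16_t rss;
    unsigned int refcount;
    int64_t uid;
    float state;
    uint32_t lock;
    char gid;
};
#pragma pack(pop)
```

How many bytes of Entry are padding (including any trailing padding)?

1

0..8  cpu  (8B, 2-aligned)
8..10  rss  (2B, 2-aligned)
10..14  refcount  (4B, 2-aligned)
14..22  uid  (8B, 2-aligned)
22..26  state  (4B, 2-aligned)
26..30  lock  (4B, 2-aligned)
30..31  gid  (1B, 1-aligned)
31..32  -- tail padding (1B)
sizeof = 32, alignof = 2
data bytes 31, size 32 → padding 1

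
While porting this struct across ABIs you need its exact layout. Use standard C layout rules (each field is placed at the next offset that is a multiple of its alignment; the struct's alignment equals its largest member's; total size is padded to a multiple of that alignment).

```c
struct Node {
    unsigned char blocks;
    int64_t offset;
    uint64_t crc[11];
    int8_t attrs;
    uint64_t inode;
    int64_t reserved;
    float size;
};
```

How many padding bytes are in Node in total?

blocks at 0 (size 1, align 1) → ends 1
pad 7 to align 8 for offset
offset at 8 (size 8, align 8) → ends 16
crc at 16 (size 88, align 8) → ends 104
attrs at 104 (size 1, align 1) → ends 105
pad 7 to align 8 for inode
inode at 112 (size 8, align 8) → ends 120
reserved at 120 (size 8, align 8) → ends 128
size at 128 (size 4, align 4) → ends 132
tail pad 4 to reach multiple of 8
total 136 bytes, alignment 8
data bytes 118, size 136 → padding 18

18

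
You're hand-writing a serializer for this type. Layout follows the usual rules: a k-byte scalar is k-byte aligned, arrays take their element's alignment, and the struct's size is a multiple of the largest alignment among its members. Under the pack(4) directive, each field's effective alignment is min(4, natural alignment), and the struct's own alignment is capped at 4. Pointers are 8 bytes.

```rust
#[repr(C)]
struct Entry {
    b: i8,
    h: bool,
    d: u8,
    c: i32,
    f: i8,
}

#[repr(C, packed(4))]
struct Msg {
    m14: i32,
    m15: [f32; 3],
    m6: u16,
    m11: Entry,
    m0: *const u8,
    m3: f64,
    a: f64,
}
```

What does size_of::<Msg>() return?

Entry: b at 0 (size 1, align 1) → ends 1; h at 1 (size 1, align 1) → ends 2; d at 2 (size 1, align 1) → ends 3; pad 1 to align 4 for c; c at 4 (size 4, align 4) → ends 8; f at 8 (size 1, align 1) → ends 9; tail pad 3 to reach multiple of 4; total 12 bytes, alignment 4
m14 at 0 (size 4, align 4) → ends 4
m15 at 4 (size 12, align 4) → ends 16
m6 at 16 (size 2, align 2) → ends 18
pad 2 to align 4 for m11
m11 at 20 (size 12, align 4) → ends 32
m0 at 32 (size 8, align 4) → ends 40
m3 at 40 (size 8, align 4) → ends 48
a at 48 (size 8, align 4) → ends 56
total 56 bytes, alignment 4

56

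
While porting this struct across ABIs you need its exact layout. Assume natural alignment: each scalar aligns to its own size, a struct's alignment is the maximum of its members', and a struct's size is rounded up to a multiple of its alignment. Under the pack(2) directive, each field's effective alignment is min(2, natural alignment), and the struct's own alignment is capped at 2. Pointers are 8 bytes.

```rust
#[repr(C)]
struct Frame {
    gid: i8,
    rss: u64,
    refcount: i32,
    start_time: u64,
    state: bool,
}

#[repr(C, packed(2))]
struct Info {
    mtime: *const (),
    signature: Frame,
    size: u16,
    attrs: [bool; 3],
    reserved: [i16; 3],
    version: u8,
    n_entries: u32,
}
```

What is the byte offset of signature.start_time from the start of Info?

32

Frame: 0..1  gid  (1B, 1-aligned); 1..8  -- padding (7B); 8..16  rss  (8B, 8-aligned); 16..20  refcount  (4B, 4-aligned); 20..24  -- padding (4B); 24..32  start_time  (8B, 8-aligned); 32..33  state  (1B, 1-aligned); 33..40  -- tail padding (7B); sizeof = 40, alignof = 8
0..8  mtime  (8B, 2-aligned)
8..48  signature  (40B, 2-aligned)
within Frame: start_time at 24
8 + 24 = 32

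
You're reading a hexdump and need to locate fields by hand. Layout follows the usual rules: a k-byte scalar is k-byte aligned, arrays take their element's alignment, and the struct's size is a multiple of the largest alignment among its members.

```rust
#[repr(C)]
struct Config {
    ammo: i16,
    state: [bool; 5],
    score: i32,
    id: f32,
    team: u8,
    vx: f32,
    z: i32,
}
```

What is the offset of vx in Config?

20

@0: ammo [2B, align 2] → 2
@2: state [5B, align 1] → 7
+1 pad (align 4)
@8: score [4B, align 4] → 12
@12: id [4B, align 4] → 16
@16: team [1B, align 1] → 17
+3 pad (align 4)
@20: vx [4B, align 4] → 24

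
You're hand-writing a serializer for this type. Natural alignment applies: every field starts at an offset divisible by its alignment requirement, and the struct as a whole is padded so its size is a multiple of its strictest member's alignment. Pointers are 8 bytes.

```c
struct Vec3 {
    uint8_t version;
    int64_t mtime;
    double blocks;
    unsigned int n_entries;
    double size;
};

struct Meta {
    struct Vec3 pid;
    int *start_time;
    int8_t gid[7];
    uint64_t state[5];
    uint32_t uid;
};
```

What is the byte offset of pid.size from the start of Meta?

Vec3: 0..1  version  (1B, 1-aligned); 1..8  -- padding (7B); 8..16  mtime  (8B, 8-aligned); 16..24  blocks  (8B, 8-aligned); 24..28  n_entries  (4B, 4-aligned); 28..32  -- padding (4B); 32..40  size  (8B, 8-aligned); sizeof = 40, alignof = 8
0..40  pid  (40B, 8-aligned)
within Vec3: size at 32
0 + 32 = 32

32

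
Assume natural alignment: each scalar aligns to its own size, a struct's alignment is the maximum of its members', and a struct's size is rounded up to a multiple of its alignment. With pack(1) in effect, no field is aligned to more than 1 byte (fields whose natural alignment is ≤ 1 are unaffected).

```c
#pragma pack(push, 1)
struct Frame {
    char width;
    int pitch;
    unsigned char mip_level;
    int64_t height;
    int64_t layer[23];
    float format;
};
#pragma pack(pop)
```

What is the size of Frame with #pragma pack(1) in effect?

width at 0 (size 1, align 1) → ends 1
pitch at 1 (size 4, align 1) → ends 5
mip_level at 5 (size 1, align 1) → ends 6
height at 6 (size 8, align 1) → ends 14
layer at 14 (size 184, align 1) → ends 198
format at 198 (size 4, align 1) → ends 202
total 202 bytes, alignment 1

202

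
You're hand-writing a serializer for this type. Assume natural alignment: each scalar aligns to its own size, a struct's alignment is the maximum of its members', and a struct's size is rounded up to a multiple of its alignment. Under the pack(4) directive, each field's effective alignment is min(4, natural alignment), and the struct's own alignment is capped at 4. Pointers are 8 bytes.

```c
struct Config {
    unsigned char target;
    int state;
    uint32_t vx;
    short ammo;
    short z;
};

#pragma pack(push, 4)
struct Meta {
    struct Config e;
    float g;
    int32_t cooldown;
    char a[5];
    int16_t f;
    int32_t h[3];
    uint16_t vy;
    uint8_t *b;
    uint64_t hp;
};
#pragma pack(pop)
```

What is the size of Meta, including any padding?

Config: target at 0 (size 1, align 1) → ends 1; pad 3 to align 4 for state; state at 4 (size 4, align 4) → ends 8; vx at 8 (size 4, align 4) → ends 12; ammo at 12 (size 2, align 2) → ends 14; z at 14 (size 2, align 2) → ends 16; total 16 bytes, alignment 4
e at 0 (size 16, align 4) → ends 16
g at 16 (size 4, align 4) → ends 20
cooldown at 20 (size 4, align 4) → ends 24
a at 24 (size 5, align 1) → ends 29
pad 1 to align 2 for f
f at 30 (size 2, align 2) → ends 32
h at 32 (size 12, align 4) → ends 44
vy at 44 (size 2, align 2) → ends 46
pad 2 to align 4 for b
b at 48 (size 8, align 4) → ends 56
hp at 56 (size 8, align 4) → ends 64
total 64 bytes, alignment 4

64 bytes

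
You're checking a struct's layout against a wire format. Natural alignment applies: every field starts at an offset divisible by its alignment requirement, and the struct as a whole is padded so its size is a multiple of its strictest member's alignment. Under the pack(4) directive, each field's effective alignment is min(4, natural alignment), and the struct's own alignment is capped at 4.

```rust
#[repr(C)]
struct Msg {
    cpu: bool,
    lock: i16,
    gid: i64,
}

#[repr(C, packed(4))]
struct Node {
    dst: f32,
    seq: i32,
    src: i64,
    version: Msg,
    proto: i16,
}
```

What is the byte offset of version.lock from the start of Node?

Msg: @0: cpu [1B, align 1] → 1; +1 pad (align 2); @2: lock [2B, align 2] → 4; +4 pad (align 8); @8: gid [8B, align 8] → 16; size 16, align 8
@0: dst [4B, align 4] → 4
@4: seq [4B, align 4] → 8
@8: src [8B, align 4] → 16
@16: version [16B, align 4] → 32
within Msg: lock at 2
16 + 2 = 18

18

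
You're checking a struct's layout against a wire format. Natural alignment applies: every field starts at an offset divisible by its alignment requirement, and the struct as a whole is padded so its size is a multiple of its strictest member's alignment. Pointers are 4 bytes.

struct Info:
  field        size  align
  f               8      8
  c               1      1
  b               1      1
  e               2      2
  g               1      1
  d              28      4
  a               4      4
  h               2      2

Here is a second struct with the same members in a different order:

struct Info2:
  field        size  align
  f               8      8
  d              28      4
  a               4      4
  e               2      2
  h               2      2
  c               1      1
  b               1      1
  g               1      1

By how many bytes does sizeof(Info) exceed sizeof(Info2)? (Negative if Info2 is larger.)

@0: f [8B, align 8] → 8
@8: c [1B, align 1] → 9
@9: b [1B, align 1] → 10
@10: e [2B, align 2] → 12
@12: g [1B, align 1] → 13
+3 pad (align 4)
@16: d [28B, align 4] → 44
@44: a [4B, align 4] → 48
@48: h [2B, align 2] → 50
+6 tail pad (align 8)
size 56, align 8
— Info2 —
@0: f [8B, align 8] → 8
@8: d [28B, align 4] → 36
@36: a [4B, align 4] → 40
@40: e [2B, align 2] → 42
@42: h [2B, align 2] → 44
@44: c [1B, align 1] → 45
@45: b [1B, align 1] → 46
@46: g [1B, align 1] → 47
+1 tail pad (align 8)
size 48, align 8
56 − 48 = 8

8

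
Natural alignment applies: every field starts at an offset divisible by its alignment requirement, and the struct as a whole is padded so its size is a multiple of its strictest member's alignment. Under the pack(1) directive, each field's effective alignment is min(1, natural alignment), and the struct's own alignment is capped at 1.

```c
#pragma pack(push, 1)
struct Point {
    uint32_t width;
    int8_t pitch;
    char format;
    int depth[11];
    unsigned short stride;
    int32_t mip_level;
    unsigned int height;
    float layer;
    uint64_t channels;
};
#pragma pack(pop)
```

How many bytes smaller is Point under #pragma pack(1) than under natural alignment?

8

natural layout:
  width at 0 (size 4, align 4) → ends 4
  pitch at 4 (size 1, align 1) → ends 5
  format at 5 (size 1, align 1) → ends 6
  pad 2 to align 4 for depth
  depth at 8 (size 44, align 4) → ends 52
  stride at 52 (size 2, align 2) → ends 54
  pad 2 to align 4 for mip_level
  mip_level at 56 (size 4, align 4) → ends 60
  height at 60 (size 4, align 4) → ends 64
  layer at 64 (size 4, align 4) → ends 68
  pad 4 to align 8 for channels
  channels at 72 (size 8, align 8) → ends 80
  total 80 bytes, alignment 8
packed(1) layout:
  width at 0 (size 4, align 1) → ends 4
  pitch at 4 (size 1, align 1) → ends 5
  format at 5 (size 1, align 1) → ends 6
  depth at 6 (size 44, align 1) → ends 50
  stride at 50 (size 2, align 1) → ends 52
  mip_level at 52 (size 4, align 1) → ends 56
  height at 56 (size 4, align 1) → ends 60
  layer at 60 (size 4, align 1) → ends 64
  channels at 64 (size 8, align 1) → ends 72
  total 72 bytes, alignment 1
80 − 72 = 8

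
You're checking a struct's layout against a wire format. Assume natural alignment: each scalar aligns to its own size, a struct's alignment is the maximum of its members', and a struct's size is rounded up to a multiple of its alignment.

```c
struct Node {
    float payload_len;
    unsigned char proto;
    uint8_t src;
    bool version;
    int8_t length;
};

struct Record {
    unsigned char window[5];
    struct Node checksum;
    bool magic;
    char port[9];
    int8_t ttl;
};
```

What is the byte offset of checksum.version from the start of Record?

14

Node: 0..4  payload_len  (4B, 4-aligned); 4..5  proto  (1B, 1-aligned); 5..6  src  (1B, 1-aligned); 6..7  version  (1B, 1-aligned); 7..8  length  (1B, 1-aligned); sizeof = 8, alignof = 4
0..5  window  (5B, 1-aligned)
5..8  -- padding (3B)
8..16  checksum  (8B, 4-aligned)
within Node: version at 6
8 + 6 = 14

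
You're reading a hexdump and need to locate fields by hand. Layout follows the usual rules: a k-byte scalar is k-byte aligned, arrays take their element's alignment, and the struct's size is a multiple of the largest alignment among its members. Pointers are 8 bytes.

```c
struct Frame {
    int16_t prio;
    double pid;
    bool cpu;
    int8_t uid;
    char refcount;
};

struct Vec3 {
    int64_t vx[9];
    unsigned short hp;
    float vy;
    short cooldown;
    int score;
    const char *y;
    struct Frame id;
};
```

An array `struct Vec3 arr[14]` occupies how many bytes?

1680

Frame: 0..2  prio  (2B, 2-aligned); 2..8  -- padding (6B); 8..16  pid  (8B, 8-aligned); 16..17  cpu  (1B, 1-aligned); 17..18  uid  (1B, 1-aligned); 18..19  refcount  (1B, 1-aligned); 19..24  -- tail padding (5B); sizeof = 24, alignof = 8
0..72  vx  (72B, 8-aligned)
72..74  hp  (2B, 2-aligned)
74..76  -- padding (2B)
76..80  vy  (4B, 4-aligned)
80..82  cooldown  (2B, 2-aligned)
82..84  -- padding (2B)
84..88  score  (4B, 4-aligned)
88..96  y  (8B, 8-aligned)
96..120  id  (24B, 8-aligned)
sizeof = 120, alignof = 8
array of 14: 14 × 120 = 1680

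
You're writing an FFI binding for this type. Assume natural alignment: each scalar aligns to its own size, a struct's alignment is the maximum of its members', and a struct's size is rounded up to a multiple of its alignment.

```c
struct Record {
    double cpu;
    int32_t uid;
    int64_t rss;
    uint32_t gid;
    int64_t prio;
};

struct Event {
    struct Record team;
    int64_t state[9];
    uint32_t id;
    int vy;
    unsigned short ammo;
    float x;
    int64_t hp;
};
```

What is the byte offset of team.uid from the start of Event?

8

Record: @0: cpu [8B, align 8] → 8; @8: uid [4B, align 4] → 12; +4 pad (align 8); @16: rss [8B, align 8] → 24; @24: gid [4B, align 4] → 28; +4 pad (align 8); @32: prio [8B, align 8] → 40; size 40, align 8
@0: team [40B, align 8] → 40
within Record: uid at 8
0 + 8 = 8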